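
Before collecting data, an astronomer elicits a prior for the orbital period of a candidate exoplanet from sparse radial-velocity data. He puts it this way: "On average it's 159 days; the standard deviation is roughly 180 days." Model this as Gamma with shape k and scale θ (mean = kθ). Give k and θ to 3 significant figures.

k ≈ 0.78, θ ≈ 204

For Gamma(k, scale θ): mean = kθ, variance = kθ², so CV = 1/√k.
CV = SD/mean = 180/159 = 1.132, hence k = 1/CV² = 0.78.
Then θ = mean/k = 159/0.78 = 204.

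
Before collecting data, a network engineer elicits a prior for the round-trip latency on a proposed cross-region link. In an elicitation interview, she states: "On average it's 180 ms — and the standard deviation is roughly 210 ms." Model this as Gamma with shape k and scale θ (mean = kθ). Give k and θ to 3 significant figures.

k ≈ 0.735, θ ≈ 245

For Gamma(k, scale θ): mean = kθ, variance = kθ², so CV = 1/√k.
CV = SD/mean = 210/180 = 1.167, hence k = 1/CV² = 0.735.
Then θ = mean/k = 180/0.735 = 245.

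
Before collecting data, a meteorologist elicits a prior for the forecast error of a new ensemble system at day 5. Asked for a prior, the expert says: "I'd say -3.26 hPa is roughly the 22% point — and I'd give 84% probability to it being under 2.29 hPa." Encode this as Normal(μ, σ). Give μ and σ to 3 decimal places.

μ = -0.834, σ = 3.142

The p-quantile of Normal(μ,σ) is μ + z_p·σ, with z_{0.22} = -0.7722 and z_{0.84} = 0.9945.
Eliminate σ: μ = (z₂·x₁ − z₁·x₂)/(z₂ − z₁) = (0.9945·-3.26 − (-0.7722)·2.29)/1.767 = -0.834.
Then σ = (x₂ − x₁)/(z₂ − z₁) = (2.29 − -3.26)/1.767 = 3.142.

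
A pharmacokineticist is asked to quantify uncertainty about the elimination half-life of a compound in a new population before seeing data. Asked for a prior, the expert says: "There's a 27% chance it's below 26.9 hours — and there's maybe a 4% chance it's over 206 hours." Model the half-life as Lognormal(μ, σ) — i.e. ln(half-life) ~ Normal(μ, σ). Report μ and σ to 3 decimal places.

μ ≈ 3.820, σ ≈ 0.861

If T ~ Lognormal(μ,σ) then ln T ~ Normal(μ,σ), so the p-quantile of ln T is μ + z_p·σ.
ln(26.9) = 3.292 and ln(206) = 5.328; z_{0.27} = -0.6128, z_{0.96} = 1.751.
σ = (5.328 − 3.292)/(1.751 − (-0.6128)) = 0.861.
μ = 3.292 − (-0.6128)·0.861 = 3.820.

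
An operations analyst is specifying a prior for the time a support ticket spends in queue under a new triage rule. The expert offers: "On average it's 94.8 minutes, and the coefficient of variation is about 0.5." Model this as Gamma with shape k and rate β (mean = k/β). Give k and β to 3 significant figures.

For Gamma(k, rate β): mean = k/β, variance = k/β², so CV = 1/√k.
CV = 0.5, hence k = 1/CV² = 4.
Then β = k/mean = 4/94.8 = 0.0422.

k ≈ 4, β ≈ 0.0422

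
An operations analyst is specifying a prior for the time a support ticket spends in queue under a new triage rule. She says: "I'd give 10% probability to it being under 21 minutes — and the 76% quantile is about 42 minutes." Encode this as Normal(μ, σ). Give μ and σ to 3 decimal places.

μ = 34.539, σ = 10.564

For Normal(μ,σ), the p-quantile is μ + z_p·σ. Here z_{0.1} = -1.282, z_{0.76} = 0.7063.
So 21 = μ − 1.282σ and 42 = μ + 0.7063σ.
Subtracting: σ = (42 − 21)/(0.7063 − (-1.282)) = 10.564.
Then μ = 21 − (-1.282)·10.564 = 34.539.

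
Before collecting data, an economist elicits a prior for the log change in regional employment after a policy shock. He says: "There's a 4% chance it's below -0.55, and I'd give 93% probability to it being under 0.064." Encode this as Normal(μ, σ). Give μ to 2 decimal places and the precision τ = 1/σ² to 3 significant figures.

The p-quantile of Normal(μ,σ) is μ + z_p·σ, with z_{0.04} = -1.751 and z_{0.93} = 1.476.
Eliminate σ: μ = (z₂·x₁ − z₁·x₂)/(z₂ − z₁) = (1.476·-0.55 − (-1.751)·0.064)/3.226 = -0.22.
Then σ = (x₂ − x₁)/(z₂ − z₁) = (0.064 − -0.55)/3.226 = 0.19.
Precision τ = 1/σ² = 1/0.1903² = 27.6.

μ = -0.22, τ = 27.6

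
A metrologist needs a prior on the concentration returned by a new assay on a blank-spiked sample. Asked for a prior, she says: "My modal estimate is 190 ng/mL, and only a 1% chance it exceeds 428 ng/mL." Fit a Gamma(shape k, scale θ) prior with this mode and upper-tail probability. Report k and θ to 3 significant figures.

k ≈ 8.28, θ ≈ 26.1

Gamma(k,θ) with k>1 has mode (k−1)θ, so θ = 190/(k−1).
Need P(X < 428) = 0.99 with θ tied to k this way. Start at k = 2, θ = 190: P(X<428) ≈ 0.658.
Too low — raise k to concentrate. Iterating converges to k ≈ 8.28.
Then θ = 190/(8.28−1) ≈ 26.1.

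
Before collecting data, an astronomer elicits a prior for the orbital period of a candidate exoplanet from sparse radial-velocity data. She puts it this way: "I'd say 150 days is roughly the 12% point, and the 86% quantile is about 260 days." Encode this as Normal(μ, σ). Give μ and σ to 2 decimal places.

μ = 207.31, σ = 48.77

For Normal(μ,σ), the p-quantile is μ + z_p·σ. Here z_{0.12} = -1.175, z_{0.86} = 1.08.
So 150 = μ − 1.175σ and 260 = μ + 1.08σ.
Subtracting: σ = (260 − 150)/(1.08 − (-1.175)) = 48.77.
Then μ = 150 − (-1.175)·48.77 = 207.31.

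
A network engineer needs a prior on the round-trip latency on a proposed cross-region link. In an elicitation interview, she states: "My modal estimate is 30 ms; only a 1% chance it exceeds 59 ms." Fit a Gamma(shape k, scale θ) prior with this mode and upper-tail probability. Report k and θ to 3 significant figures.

Gamma(k,θ) with k>1 has mode (k−1)θ, so θ = 30/(k−1).
Need P(X < 59) = 0.99 with θ tied to k this way. Start at k = 2, θ = 30: P(X<59) ≈ 0.585.
Too low — raise k to concentrate. Iterating converges to k ≈ 11.8.
Then θ = 30/(11.8−1) ≈ 2.79.

k ≈ 11.8, θ ≈ 2.79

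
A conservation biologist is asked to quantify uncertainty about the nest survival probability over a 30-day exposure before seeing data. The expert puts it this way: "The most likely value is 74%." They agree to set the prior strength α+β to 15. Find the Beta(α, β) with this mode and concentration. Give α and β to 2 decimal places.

α = 10.62, β = 4.38

For α,β > 1 the Beta mode is (α−1)/(α+β−2). With α+β = 15, the mode is (α−1)/13.
Set (α−1)/13 = 0.74 → α = 1 + 0.74·13 = 10.62.
β = 15 − α = 4.38.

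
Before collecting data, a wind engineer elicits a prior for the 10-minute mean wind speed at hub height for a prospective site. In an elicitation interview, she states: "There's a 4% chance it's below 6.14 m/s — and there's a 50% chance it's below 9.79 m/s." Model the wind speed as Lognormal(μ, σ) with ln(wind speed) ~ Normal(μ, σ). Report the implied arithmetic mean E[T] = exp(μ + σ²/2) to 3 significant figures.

If T ~ Lognormal(μ,σ) then ln T ~ Normal(μ,σ), so the p-quantile of ln T is μ + z_p·σ.
ln(6.14) = 1.815 and ln(9.79) = 2.281; z_{0.04} = -1.751, z_{0.5} = 0.
σ = (2.281 − 1.815)/(0 − (-1.751)) = 0.266.
μ = 1.815 − (-1.751)·0.266 = 2.281.
E[T] = exp(μ + σ²/2) = exp(2.281 + 0.0355) = 10.1 m/s.

E[T] ≈ 10.1 m/s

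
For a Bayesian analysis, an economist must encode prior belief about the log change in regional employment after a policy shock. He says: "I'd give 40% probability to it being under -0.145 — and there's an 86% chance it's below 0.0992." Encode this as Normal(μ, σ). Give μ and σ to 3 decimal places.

μ = -0.099, σ = 0.183

For Normal(μ,σ), the p-quantile is μ + z_p·σ. Here z_{0.4} = -0.2533, z_{0.86} = 1.08.
So -0.145 = μ − 0.2533σ and 0.0992 = μ + 1.08σ.
Subtracting: σ = (0.0992 − -0.145)/(1.08 − (-0.2533)) = 0.183.
Then μ = -0.145 − (-0.2533)·0.183 = -0.099.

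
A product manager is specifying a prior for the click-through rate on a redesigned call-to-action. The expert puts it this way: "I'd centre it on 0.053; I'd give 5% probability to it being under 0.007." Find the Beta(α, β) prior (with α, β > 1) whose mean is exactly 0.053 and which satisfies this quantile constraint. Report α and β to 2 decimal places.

With mean 0.053 fixed, write α = 0.053s, β = 0.947s where s = α+β.
Need P(θ < 0.007) = 0.05 under Beta(0.053s, 0.947s). Normal approximation: (q−m)/√(m(1−m)/s) ≈ z_{0.05} = -1.64, so s ≈ 0.053·0.947·(-1.64)²/(0.007−0.053)² = 64.2.
At s = 64.2: P(θ<0.007) ≈ 0.004. Adjusting to match 0.05 gives s ≈ 29.70.
So α = 0.053·29.70 ≈ 1.57, β = 0.947·29.70 ≈ 28.13.

α ≈ 1.57, β ≈ 28.13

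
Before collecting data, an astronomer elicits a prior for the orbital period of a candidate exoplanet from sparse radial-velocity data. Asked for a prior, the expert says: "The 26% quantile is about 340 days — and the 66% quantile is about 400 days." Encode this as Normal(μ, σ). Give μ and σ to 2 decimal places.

The p-quantile of Normal(μ,σ) is μ + z_p·σ, with z_{0.26} = -0.6433 and z_{0.66} = 0.4125.
Eliminate σ: μ = (z₂·x₁ − z₁·x₂)/(z₂ − z₁) = (0.4125·340 − (-0.6433)·400)/1.056 = 376.56.
Then σ = (x₂ − x₁)/(z₂ − z₁) = (400 − 340)/1.056 = 56.83.

μ = 376.56, σ = 56.83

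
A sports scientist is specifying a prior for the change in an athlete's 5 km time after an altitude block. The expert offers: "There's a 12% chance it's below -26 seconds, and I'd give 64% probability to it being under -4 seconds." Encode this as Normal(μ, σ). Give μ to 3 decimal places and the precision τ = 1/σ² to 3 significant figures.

The p-quantile of Normal(μ,σ) is μ + z_p·σ, with z_{0.12} = -1.175 and z_{0.64} = 0.3585.
Eliminate σ: μ = (z₂·x₁ − z₁·x₂)/(z₂ − z₁) = (0.3585·-26 − (-1.175)·-4)/1.533 = -9.143.
Then σ = (x₂ − x₁)/(z₂ − z₁) = (-4 − -26)/1.533 = 14.347.
Precision τ = 1/σ² = 1/14.35² = 0.00486.

μ = -9.143, τ = 0.00486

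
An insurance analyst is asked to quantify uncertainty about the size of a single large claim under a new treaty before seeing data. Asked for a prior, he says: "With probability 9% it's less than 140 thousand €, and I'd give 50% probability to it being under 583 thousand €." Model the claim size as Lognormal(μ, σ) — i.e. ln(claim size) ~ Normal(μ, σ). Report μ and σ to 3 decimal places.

If T ~ Lognormal(μ,σ) then ln T ~ Normal(μ,σ), so the p-quantile of ln T is μ + z_p·σ.
ln(140) = 4.942 and ln(583) = 6.368; z_{0.09} = -1.341, z_{0.5} = 0.
σ = (6.368 − 4.942)/(0 − (-1.341)) = 1.064.
μ = 4.942 − (-1.341)·1.064 = 6.368.

μ ≈ 6.368, σ ≈ 1.064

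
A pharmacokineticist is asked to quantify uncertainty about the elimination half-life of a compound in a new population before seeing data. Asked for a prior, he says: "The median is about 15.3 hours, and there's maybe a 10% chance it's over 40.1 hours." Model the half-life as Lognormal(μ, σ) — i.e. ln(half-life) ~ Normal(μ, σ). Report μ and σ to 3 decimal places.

μ ≈ 2.728, σ ≈ 0.752

If T ~ Lognormal(μ,σ) then ln T ~ Normal(μ,σ), so the p-quantile of ln T is μ + z_p·σ.
ln(15.3) = 2.728 and ln(40.1) = 3.691; z_{0.5} = 0, z_{0.9} = 1.282.
σ = (3.691 − 2.728)/(1.282 − (0)) = 0.752.
μ = 2.728 − (0)·0.752 = 2.728.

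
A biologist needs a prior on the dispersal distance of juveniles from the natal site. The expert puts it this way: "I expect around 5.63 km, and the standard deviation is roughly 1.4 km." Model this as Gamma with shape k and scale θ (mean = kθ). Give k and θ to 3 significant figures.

k ≈ 16.2, θ ≈ 0.348

For Gamma(k, scale θ): mean = kθ, variance = kθ², so CV = 1/√k.
CV = SD/mean = 1.4/5.63 = 0.2487, hence k = 1/CV² = 16.2.
Then θ = mean/k = 5.63/16.2 = 0.348.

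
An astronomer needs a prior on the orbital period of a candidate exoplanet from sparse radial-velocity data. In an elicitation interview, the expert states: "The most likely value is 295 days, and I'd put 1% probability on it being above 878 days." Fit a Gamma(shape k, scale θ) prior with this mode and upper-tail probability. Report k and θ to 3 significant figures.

k ≈ 4.79, θ ≈ 77.8

Gamma(k,θ) with k>1 has mode (k−1)θ, so θ = 295/(k−1).
Need P(X < 878) = 0.99 with θ tied to k this way. Start at k = 2, θ = 295: P(X<878) ≈ 0.797.
Too low — raise k to concentrate. Iterating converges to k ≈ 4.79.
Then θ = 295/(4.79−1) ≈ 77.8.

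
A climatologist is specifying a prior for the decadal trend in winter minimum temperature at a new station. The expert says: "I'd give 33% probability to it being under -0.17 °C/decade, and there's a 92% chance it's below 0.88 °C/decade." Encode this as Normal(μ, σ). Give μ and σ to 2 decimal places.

The p-quantile of Normal(μ,σ) is μ + z_p·σ, with z_{0.33} = -0.4399 and z_{0.92} = 1.405.
Eliminate σ: μ = (z₂·x₁ − z₁·x₂)/(z₂ − z₁) = (1.405·-0.17 − (-0.4399)·0.88)/1.845 = 0.08.
Then σ = (x₂ − x₁)/(z₂ − z₁) = (0.88 − -0.17)/1.845 = 0.57.

μ = 0.08, σ = 0.57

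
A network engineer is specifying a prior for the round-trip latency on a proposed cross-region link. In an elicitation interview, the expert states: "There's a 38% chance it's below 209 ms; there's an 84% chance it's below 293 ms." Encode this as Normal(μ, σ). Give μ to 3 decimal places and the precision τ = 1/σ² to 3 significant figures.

The p-quantile of Normal(μ,σ) is μ + z_p·σ, with z_{0.38} = -0.3055 and z_{0.84} = 0.9945.
Eliminate σ: μ = (z₂·x₁ − z₁·x₂)/(z₂ − z₁) = (0.9945·209 − (-0.3055)·293)/1.3 = 228.740.
Then σ = (x₂ − x₁)/(z₂ − z₁) = (293 − 209)/1.3 = 64.618.
Precision τ = 1/σ² = 1/64.62² = 0.000239.

μ = 228.740, τ = 0.000239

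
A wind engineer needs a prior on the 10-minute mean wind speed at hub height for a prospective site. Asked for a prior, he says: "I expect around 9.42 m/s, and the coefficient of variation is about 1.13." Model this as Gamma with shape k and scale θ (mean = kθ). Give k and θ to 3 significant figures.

For Gamma(k, scale θ): mean = kθ, variance = kθ², so CV = 1/√k.
CV = 1.13, hence k = 1/CV² = 0.783.
Then θ = mean/k = 9.42/0.783 = 12.

k ≈ 0.783, θ ≈ 12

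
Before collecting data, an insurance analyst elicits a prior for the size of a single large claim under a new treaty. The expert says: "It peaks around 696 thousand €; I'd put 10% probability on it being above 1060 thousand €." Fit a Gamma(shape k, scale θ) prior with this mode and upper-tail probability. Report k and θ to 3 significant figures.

k ≈ 11.5, θ ≈ 66.1

Gamma(k,θ) with k>1 has mode (k−1)θ, so θ = 696/(k−1).
Need P(X < 1060) = 0.9 with θ tied to k this way. Start at k = 2, θ = 696: P(X<1060) ≈ 0.450.
Too low — raise k to concentrate. Iterating converges to k ≈ 11.5.
Then θ = 696/(11.5−1) ≈ 66.1.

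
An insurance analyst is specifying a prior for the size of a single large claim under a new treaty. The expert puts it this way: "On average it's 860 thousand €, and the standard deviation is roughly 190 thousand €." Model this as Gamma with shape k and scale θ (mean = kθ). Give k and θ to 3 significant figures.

For Gamma(k, scale θ): mean = kθ, variance = kθ², so CV = 1/√k.
CV = SD/mean = 190/860 = 0.2209, hence k = 1/CV² = 20.5.
Then θ = mean/k = 860/20.5 = 42.

k ≈ 20.5, θ ≈ 42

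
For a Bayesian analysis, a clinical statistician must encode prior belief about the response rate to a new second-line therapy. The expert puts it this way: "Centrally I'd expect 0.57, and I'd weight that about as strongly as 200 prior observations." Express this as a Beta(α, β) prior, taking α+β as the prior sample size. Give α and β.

Under the effective-sample-size interpretation, Beta(α, β) has prior mean α/(α+β) and prior sample size α+β.
So α+β = 200 and α/(α+β) = 0.57, giving α = 0.57·200 = 114 and β = 200 − 114 = 86.

α = 114, β = 86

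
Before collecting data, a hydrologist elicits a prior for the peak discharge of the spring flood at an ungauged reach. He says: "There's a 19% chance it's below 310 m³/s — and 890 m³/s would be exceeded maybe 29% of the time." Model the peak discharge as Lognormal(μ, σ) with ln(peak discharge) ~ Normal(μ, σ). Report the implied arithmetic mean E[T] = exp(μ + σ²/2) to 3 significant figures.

If T ~ Lognormal(μ,σ) then ln T ~ Normal(μ,σ), so the p-quantile of ln T is μ + z_p·σ.
ln(310) = 5.737 and ln(890) = 6.791; z_{0.19} = -0.8779, z_{0.71} = 0.5534.
σ = (6.791 − 5.737)/(0.5534 − (-0.8779)) = 0.737.
μ = 5.737 − (-0.8779)·0.737 = 6.383.
E[T] = exp(μ + σ²/2) = exp(6.383 + 0.2715) = 777 m³/s.

E[T] ≈ 777 m³/s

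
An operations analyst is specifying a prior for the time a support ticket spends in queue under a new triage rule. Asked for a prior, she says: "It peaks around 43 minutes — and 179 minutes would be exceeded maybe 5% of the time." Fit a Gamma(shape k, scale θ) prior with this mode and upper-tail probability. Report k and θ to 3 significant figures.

Gamma(k,θ) with k>1 has mode (k−1)θ, so θ = 43/(k−1).
Need P(X < 179) = 0.95 with θ tied to k this way. Start at k = 2, θ = 43: P(X<179) ≈ 0.920.
Too low — raise k to concentrate. Iterating converges to k ≈ 2.23.
Then θ = 43/(2.23−1) ≈ 35.

k ≈ 2.23, θ ≈ 35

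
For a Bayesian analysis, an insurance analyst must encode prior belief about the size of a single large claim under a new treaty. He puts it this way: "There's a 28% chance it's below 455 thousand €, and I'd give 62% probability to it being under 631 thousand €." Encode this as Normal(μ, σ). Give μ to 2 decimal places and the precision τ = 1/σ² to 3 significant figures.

μ = 570.48, τ = 2.55e-05

The p-quantile of Normal(μ,σ) is μ + z_p·σ, with z_{0.28} = -0.5828 and z_{0.62} = 0.3055.
Eliminate σ: μ = (z₂·x₁ − z₁·x₂)/(z₂ − z₁) = (0.3055·455 − (-0.5828)·631)/0.8883 = 570.48.
Then σ = (x₂ − x₁)/(z₂ − z₁) = (631 − 455)/0.8883 = 198.13.
Precision τ = 1/σ² = 1/198.1² = 2.55e-05.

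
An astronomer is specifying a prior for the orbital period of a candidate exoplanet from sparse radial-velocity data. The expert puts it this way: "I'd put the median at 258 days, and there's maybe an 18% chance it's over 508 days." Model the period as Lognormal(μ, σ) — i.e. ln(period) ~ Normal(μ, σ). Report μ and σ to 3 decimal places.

If T ~ Lognormal(μ,σ) then ln T ~ Normal(μ,σ), so the p-quantile of ln T is μ + z_p·σ.
ln(258) = 5.553 and ln(508) = 6.23; z_{0.5} = 0, z_{0.82} = 0.9154.
σ = (6.23 − 5.553)/(0.9154 − (0)) = 0.740.
μ = 5.553 − (0)·0.740 = 5.553.

μ ≈ 5.553, σ ≈ 0.740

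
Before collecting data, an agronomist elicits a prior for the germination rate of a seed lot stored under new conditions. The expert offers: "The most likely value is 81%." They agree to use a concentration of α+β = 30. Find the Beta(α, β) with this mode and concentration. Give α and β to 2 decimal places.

For α,β > 1 the Beta mode is (α−1)/(α+β−2). With α+β = 30, the mode is (α−1)/28.
Set (α−1)/28 = 0.81 → α = 1 + 0.81·28 = 23.68.
β = 30 − α = 6.32.

α = 23.68, β = 6.32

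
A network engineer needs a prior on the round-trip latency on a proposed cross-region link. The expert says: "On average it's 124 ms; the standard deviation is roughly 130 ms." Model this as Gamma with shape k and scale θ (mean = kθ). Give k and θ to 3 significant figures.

For Gamma(k, scale θ): mean = kθ, variance = kθ², so CV = 1/√k.
CV = SD/mean = 130/124 = 1.048, hence k = 1/CV² = 0.91.
Then θ = mean/k = 124/0.91 = 136.

k ≈ 0.91, θ ≈ 136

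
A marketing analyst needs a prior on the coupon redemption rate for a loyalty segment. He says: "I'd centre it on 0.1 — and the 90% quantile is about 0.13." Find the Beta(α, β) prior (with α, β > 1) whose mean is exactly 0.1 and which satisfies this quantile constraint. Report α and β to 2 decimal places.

With mean 0.1 fixed, write α = 0.1s, β = 0.9s where s = α+β.
Need P(θ < 0.13) = 0.9 under Beta(0.1s, 0.9s). Normal approximation: (q−m)/√(m(1−m)/s) ≈ z_{0.9} = 1.28, so s ≈ 0.1·0.9·(1.28)²/(0.13−0.1)² = 164.2.
At s = 164.2: P(θ<0.13) ≈ 0.895. Adjusting to match 0.9 gives s ≈ 173.24.
So α = 0.1·173.24 ≈ 17.32, β = 0.9·173.24 ≈ 155.92.

α ≈ 17.32, β ≈ 155.92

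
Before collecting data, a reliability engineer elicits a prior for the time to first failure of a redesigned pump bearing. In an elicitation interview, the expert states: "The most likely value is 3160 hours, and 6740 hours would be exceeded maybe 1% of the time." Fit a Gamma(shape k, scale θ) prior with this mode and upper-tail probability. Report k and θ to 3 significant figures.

k ≈ 9.45, θ ≈ 374

Gamma(k,θ) with k>1 has mode (k−1)θ, so θ = 3160/(k−1).
Need P(X < 6740) = 0.99 with θ tied to k this way. Start at k = 2, θ = 3160: P(X<6740) ≈ 0.629.
Too low — raise k to concentrate. Iterating converges to k ≈ 9.45.
Then θ = 3160/(9.45−1) ≈ 374.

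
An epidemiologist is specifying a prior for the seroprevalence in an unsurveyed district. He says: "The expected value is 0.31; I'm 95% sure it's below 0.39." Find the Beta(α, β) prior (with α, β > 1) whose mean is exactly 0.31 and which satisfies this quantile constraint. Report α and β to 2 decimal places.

α ≈ 29.39, β ≈ 65.42

With mean 0.31 fixed, write α = 0.31s, β = 0.69s where s = α+β.
Need P(θ < 0.39) = 0.95 under Beta(0.31s, 0.69s). Normal approximation: (q−m)/√(m(1−m)/s) ≈ z_{0.95} = 1.64, so s ≈ 0.31·0.69·(1.64)²/(0.39−0.31)² = 90.4.
At s = 90.4: P(θ<0.39) ≈ 0.946. Adjusting to match 0.95 gives s ≈ 94.81.
So α = 0.31·94.81 ≈ 29.39, β = 0.69·94.81 ≈ 65.42.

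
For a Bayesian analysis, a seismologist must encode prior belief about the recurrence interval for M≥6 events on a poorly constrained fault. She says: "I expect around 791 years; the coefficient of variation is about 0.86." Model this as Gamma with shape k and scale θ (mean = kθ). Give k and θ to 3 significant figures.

For Gamma(k, scale θ): mean = kθ, variance = kθ², so CV = 1/√k.
CV = 0.86, hence k = 1/CV² = 1.35.
Then θ = mean/k = 791/1.35 = 585.

k ≈ 1.35, θ ≈ 585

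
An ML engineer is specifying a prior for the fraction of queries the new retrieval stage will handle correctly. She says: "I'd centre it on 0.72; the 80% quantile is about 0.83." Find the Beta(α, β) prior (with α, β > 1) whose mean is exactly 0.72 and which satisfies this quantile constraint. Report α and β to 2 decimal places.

α ≈ 8.82, β ≈ 3.43

With mean 0.72 fixed, write α = 0.72s, β = 0.28s where s = α+β.
Need P(θ < 0.83) = 0.8 under Beta(0.72s, 0.28s). Normal approximation: (q−m)/√(m(1−m)/s) ≈ z_{0.8} = 0.842, so s ≈ 0.72·0.28·(0.842)²/(0.83−0.72)² = 11.8.
At s = 11.8: P(θ<0.83) ≈ 0.794. Adjusting to match 0.8 gives s ≈ 12.25.
So α = 0.72·12.25 ≈ 8.82, β = 0.28·12.25 ≈ 3.43.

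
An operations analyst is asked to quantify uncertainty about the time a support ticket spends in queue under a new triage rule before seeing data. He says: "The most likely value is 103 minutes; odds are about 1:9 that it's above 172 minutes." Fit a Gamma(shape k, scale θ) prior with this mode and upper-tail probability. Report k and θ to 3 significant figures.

k ≈ 8.19, θ ≈ 14.3

Gamma(k,θ) with k>1 has mode (k−1)θ, so θ = 103/(k−1).
Need P(X < 172) = 0.9 with θ tied to k this way. Start at k = 2, θ = 103: P(X<172) ≈ 0.497.
Too low — raise k to concentrate. Iterating converges to k ≈ 8.19.
Then θ = 103/(8.19−1) ≈ 14.3.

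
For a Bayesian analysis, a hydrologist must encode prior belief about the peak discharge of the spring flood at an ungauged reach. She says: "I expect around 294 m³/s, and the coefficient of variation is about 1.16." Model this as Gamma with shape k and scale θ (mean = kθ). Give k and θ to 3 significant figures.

k ≈ 0.743, θ ≈ 396

For Gamma(k, scale θ): mean = kθ, variance = kθ², so CV = 1/√k.
CV = 1.16, hence k = 1/CV² = 0.743.
Then θ = mean/k = 294/0.743 = 396.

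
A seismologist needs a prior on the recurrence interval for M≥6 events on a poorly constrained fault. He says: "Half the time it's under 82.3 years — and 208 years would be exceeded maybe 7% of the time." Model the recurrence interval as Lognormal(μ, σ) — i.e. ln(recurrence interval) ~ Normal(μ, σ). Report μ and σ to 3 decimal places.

μ ≈ 4.410, σ ≈ 0.628

If T ~ Lognormal(μ,σ) then ln T ~ Normal(μ,σ), so the p-quantile of ln T is μ + z_p·σ.
ln(82.3) = 4.41 and ln(208) = 5.338; z_{0.5} = 0, z_{0.93} = 1.476.
σ = (5.338 − 4.41)/(1.476 − (0)) = 0.628.
μ = 4.41 − (0)·0.628 = 4.410.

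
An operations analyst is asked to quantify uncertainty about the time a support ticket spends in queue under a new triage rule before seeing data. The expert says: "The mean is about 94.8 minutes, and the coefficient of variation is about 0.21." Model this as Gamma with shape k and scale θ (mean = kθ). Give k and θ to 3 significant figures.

k ≈ 22.7, θ ≈ 4.18

For Gamma(k, scale θ): mean = kθ, variance = kθ², so CV = 1/√k.
CV = 0.21, hence k = 1/CV² = 22.7.
Then θ = mean/k = 94.8/22.7 = 4.18.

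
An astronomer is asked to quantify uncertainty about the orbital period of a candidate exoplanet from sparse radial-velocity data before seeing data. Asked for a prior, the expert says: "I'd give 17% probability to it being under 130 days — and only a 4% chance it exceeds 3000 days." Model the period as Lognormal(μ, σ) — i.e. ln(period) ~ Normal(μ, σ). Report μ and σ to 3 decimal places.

If T ~ Lognormal(μ,σ) then ln T ~ Normal(μ,σ), so the p-quantile of ln T is μ + z_p·σ.
ln(130) = 4.868 and ln(3000) = 8.006; z_{0.17} = -0.9542, z_{0.96} = 1.751.
σ = (8.006 − 4.868)/(1.751 − (-0.9542)) = 1.160.
μ = 4.868 − (-0.9542)·1.160 = 5.975.

μ ≈ 5.975, σ ≈ 1.160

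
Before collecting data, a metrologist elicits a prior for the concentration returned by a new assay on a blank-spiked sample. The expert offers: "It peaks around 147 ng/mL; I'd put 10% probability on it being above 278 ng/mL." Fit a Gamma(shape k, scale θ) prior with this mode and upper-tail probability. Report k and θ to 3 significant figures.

Gamma(k,θ) with k>1 has mode (k−1)θ, so θ = 147/(k−1).
Need P(X < 278) = 0.9 with θ tied to k this way. Start at k = 2, θ = 147: P(X<278) ≈ 0.564.
Too low — raise k to concentrate. Iterating converges to k ≈ 5.71.
Then θ = 147/(5.71−1) ≈ 31.2.

k ≈ 5.71, θ ≈ 31.2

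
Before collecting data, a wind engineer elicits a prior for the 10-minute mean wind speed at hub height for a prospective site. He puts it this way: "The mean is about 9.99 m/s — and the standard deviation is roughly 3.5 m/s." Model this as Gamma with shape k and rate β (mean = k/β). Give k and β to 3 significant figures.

k ≈ 8.15, β ≈ 0.816

For Gamma(k, rate β): mean = k/β, variance = k/β², so CV = 1/√k.
CV = SD/mean = 3.5/9.99 = 0.3504, hence k = 1/CV² = 8.15.
Then β = k/mean = 8.15/9.99 = 0.816.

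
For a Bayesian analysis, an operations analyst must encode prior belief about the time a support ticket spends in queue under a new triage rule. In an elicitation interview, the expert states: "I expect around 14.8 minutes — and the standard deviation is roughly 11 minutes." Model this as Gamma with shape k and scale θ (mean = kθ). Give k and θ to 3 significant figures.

For Gamma(k, scale θ): mean = kθ, variance = kθ², so CV = 1/√k.
CV = SD/mean = 11/14.8 = 0.7432, hence k = 1/CV² = 1.81.
Then θ = mean/k = 14.8/1.81 = 8.18.

k ≈ 1.81, θ ≈ 8.18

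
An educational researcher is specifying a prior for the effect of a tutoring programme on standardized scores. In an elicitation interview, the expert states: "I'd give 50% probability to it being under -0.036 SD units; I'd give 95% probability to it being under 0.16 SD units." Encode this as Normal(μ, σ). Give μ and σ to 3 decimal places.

μ = -0.036, σ = 0.119

For Normal(μ,σ), the p-quantile is μ + z_p·σ. Here z_{0.5} = 0, z_{0.95} = 1.645.
So -0.036 = μ + 0σ and 0.16 = μ + 1.645σ.
Subtracting: σ = (0.16 − -0.036)/(1.645 − (0)) = 0.119.
Then μ = -0.036 − (0)·0.119 = -0.036.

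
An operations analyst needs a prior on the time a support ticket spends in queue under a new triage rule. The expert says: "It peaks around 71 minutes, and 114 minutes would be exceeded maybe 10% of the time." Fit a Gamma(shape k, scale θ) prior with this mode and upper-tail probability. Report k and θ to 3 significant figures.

k ≈ 9.38, θ ≈ 8.47

Gamma(k,θ) with k>1 has mode (k−1)θ, so θ = 71/(k−1).
Need P(X < 114) = 0.9 with θ tied to k this way. Start at k = 2, θ = 71: P(X<114) ≈ 0.477.
Too low — raise k to concentrate. Iterating converges to k ≈ 9.38.
Then θ = 71/(9.38−1) ≈ 8.47.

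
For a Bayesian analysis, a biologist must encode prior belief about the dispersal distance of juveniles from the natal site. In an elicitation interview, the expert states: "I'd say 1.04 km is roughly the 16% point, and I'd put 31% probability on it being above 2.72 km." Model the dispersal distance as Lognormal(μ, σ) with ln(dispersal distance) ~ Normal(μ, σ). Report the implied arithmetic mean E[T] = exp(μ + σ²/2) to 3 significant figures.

E[T] ≈ 2.43 km

If T ~ Lognormal(μ,σ) then ln T ~ Normal(μ,σ), so the p-quantile of ln T is μ + z_p·σ.
ln(1.04) = 0.03922 and ln(2.72) = 1.001; z_{0.16} = -0.9945, z_{0.69} = 0.4959.
σ = (1.001 − 0.03922)/(0.4959 − (-0.9945)) = 0.645.
μ = 0.03922 − (-0.9945)·0.645 = 0.681.
E[T] = exp(μ + σ²/2) = exp(0.681 + 0.2081) = 2.43 km.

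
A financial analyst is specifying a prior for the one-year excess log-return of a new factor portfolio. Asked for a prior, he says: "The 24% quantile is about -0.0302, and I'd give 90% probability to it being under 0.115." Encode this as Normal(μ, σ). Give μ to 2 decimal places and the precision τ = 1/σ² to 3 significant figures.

For Normal(μ,σ), the p-quantile is μ + z_p·σ. Here z_{0.24} = -0.7063, z_{0.9} = 1.282.
So -0.0302 = μ − 0.7063σ and 0.115 = μ + 1.282σ.
Subtracting: σ = (0.115 − -0.0302)/(1.282 − (-0.7063)) = 0.07.
Then μ = -0.0302 − (-0.7063)·0.07 = 0.02.
Precision τ = 1/σ² = 1/0.07304² = 187.

μ = 0.02, τ = 187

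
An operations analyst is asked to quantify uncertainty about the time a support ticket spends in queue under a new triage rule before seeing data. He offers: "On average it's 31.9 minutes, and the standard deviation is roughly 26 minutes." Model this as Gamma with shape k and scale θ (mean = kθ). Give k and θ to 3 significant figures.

k ≈ 1.51, θ ≈ 21.2

For Gamma(k, scale θ): mean = kθ, variance = kθ², so CV = 1/√k.
CV = SD/mean = 26/31.9 = 0.815, hence k = 1/CV² = 1.51.
Then θ = mean/k = 31.9/1.51 = 21.2.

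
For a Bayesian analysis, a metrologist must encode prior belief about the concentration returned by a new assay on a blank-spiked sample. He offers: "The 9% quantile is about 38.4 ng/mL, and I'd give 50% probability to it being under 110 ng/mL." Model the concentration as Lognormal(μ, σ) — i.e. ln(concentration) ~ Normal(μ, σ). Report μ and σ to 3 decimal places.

μ ≈ 4.700, σ ≈ 0.785

If T ~ Lognormal(μ,σ) then ln T ~ Normal(μ,σ), so the p-quantile of ln T is μ + z_p·σ.
ln(38.4) = 3.648 and ln(110) = 4.7; z_{0.09} = -1.341, z_{0.5} = 0.
σ = (4.7 − 3.648)/(0 − (-1.341)) = 0.785.
μ = 3.648 − (-1.341)·0.785 = 4.700.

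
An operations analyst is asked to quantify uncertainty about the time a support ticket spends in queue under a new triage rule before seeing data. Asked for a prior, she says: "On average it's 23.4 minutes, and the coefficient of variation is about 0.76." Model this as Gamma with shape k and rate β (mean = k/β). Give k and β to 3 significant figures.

For Gamma(k, rate β): mean = k/β, variance = k/β², so CV = 1/√k.
CV = 0.76, hence k = 1/CV² = 1.73.
Then β = k/mean = 1.73/23.4 = 0.074.

k ≈ 1.73, β ≈ 0.074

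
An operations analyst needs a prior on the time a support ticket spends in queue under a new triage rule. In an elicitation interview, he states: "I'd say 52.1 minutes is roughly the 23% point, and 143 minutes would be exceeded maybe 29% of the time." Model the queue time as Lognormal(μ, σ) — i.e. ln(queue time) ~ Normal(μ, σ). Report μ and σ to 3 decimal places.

If T ~ Lognormal(μ,σ) then ln T ~ Normal(μ,σ), so the p-quantile of ln T is μ + z_p·σ.
ln(52.1) = 3.953 and ln(143) = 4.963; z_{0.23} = -0.7388, z_{0.71} = 0.5534.
σ = (4.963 − 3.953)/(0.5534 − (-0.7388)) = 0.781.
μ = 3.953 − (-0.7388)·0.781 = 4.530.

μ ≈ 4.530, σ ≈ 0.781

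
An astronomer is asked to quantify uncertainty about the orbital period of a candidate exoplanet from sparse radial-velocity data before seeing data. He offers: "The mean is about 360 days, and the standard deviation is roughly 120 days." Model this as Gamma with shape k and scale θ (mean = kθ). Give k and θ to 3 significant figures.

k ≈ 9, θ ≈ 40

For Gamma(k, scale θ): mean = kθ, variance = kθ², so CV = 1/√k.
CV = SD/mean = 120/360 = 0.3333, hence k = 1/CV² = 9.
Then θ = mean/k = 360/9 = 40.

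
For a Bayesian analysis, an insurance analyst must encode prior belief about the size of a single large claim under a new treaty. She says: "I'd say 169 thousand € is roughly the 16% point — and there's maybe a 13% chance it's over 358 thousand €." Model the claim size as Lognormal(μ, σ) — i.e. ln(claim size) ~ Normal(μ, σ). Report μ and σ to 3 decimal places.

If T ~ Lognormal(μ,σ) then ln T ~ Normal(μ,σ), so the p-quantile of ln T is μ + z_p·σ.
ln(169) = 5.13 and ln(358) = 5.881; z_{0.16} = -0.9945, z_{0.87} = 1.126.
σ = (5.881 − 5.13)/(1.126 − (-0.9945)) = 0.354.
μ = 5.13 − (-0.9945)·0.354 = 5.482.

μ ≈ 5.482, σ ≈ 0.354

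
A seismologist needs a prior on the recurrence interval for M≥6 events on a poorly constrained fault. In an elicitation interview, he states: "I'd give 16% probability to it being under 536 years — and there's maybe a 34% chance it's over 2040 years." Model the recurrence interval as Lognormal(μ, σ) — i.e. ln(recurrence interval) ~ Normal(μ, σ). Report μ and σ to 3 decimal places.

μ ≈ 7.229, σ ≈ 0.950

If T ~ Lognormal(μ,σ) then ln T ~ Normal(μ,σ), so the p-quantile of ln T is μ + z_p·σ.
ln(536) = 6.284 and ln(2040) = 7.621; z_{0.16} = -0.9945, z_{0.66} = 0.4125.
σ = (7.621 − 6.284)/(0.4125 − (-0.9945)) = 0.950.
μ = 6.284 − (-0.9945)·0.950 = 7.229.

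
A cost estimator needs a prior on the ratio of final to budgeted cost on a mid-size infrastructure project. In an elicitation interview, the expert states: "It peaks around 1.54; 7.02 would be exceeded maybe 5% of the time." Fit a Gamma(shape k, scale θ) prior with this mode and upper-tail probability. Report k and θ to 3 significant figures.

Gamma(k,θ) with k>1 has mode (k−1)θ, so θ = 1.54/(k−1).
Need P(X < 7.02) = 0.95 with θ tied to k this way. Start at k = 2, θ = 1.54: P(X<7.02) ≈ 0.942.
Too low — raise k to concentrate. Iterating converges to k ≈ 2.06.
Then θ = 1.54/(2.06−1) ≈ 1.45.

k ≈ 2.06, θ ≈ 1.45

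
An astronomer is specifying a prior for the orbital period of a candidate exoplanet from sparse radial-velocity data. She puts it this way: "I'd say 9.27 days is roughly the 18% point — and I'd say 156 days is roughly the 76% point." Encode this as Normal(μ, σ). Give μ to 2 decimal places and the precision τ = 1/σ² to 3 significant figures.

μ = 92.09, τ = 0.000122

For Normal(μ,σ), the p-quantile is μ + z_p·σ. Here z_{0.18} = -0.9154, z_{0.76} = 0.7063.
So 9.27 = μ − 0.9154σ and 156 = μ + 0.7063σ.
Subtracting: σ = (156 − 9.27)/(0.7063 − (-0.9154)) = 90.48.
Then μ = 9.27 − (-0.9154)·90.48 = 92.09.
Precision τ = 1/σ² = 1/90.48² = 0.000122.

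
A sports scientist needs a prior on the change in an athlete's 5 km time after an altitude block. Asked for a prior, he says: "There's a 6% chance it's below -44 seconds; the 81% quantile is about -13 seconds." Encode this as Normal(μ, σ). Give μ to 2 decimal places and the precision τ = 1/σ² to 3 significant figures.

μ = -24.19, τ = 0.00616

For Normal(μ,σ), the p-quantile is μ + z_p·σ. Here z_{0.06} = -1.555, z_{0.81} = 0.8779.
So -44 = μ − 1.555σ and -13 = μ + 0.8779σ.
Subtracting: σ = (-13 − -44)/(0.8779 − (-1.555)) = 12.74.
Then μ = -44 − (-1.555)·12.74 = -24.19.
Precision τ = 1/σ² = 1/12.74² = 0.00616.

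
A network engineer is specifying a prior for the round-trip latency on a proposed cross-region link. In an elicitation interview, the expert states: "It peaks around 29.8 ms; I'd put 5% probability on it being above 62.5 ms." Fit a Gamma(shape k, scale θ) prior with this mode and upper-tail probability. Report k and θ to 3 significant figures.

Gamma(k,θ) with k>1 has mode (k−1)θ, so θ = 29.8/(k−1).
Need P(X < 62.5) = 0.95 with θ tied to k this way. Start at k = 2, θ = 29.8: P(X<62.5) ≈ 0.620.
Too low — raise k to concentrate. Iterating converges to k ≈ 6.04.
Then θ = 29.8/(6.04−1) ≈ 5.92.

k ≈ 6.04, θ ≈ 5.92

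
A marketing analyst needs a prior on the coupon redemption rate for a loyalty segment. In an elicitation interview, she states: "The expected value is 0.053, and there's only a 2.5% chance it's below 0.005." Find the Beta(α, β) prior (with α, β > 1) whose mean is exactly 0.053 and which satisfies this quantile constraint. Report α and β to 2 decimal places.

α ≈ 1.69, β ≈ 30.14

With mean 0.053 fixed, write α = 0.053s, β = 0.947s where s = α+β.
Need P(θ < 0.005) = 0.025 under Beta(0.053s, 0.947s). Normal approximation: (q−m)/√(m(1−m)/s) ≈ z_{0.025} = -1.96, so s ≈ 0.053·0.947·(-1.96)²/(0.005−0.053)² = 83.7.
At s = 83.7: P(θ<0.005) ≈ 0.000. Adjusting to match 0.025 gives s ≈ 31.83.
So α = 0.053·31.83 ≈ 1.69, β = 0.947·31.83 ≈ 30.14.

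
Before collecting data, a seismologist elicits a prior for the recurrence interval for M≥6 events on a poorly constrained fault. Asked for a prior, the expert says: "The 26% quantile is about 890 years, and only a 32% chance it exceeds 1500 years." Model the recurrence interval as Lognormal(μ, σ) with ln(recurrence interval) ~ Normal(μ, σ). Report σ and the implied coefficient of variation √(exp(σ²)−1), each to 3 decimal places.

σ ≈ 0.470, CV ≈ 0.497

If T ~ Lognormal(μ,σ) then ln T ~ Normal(μ,σ), so the p-quantile of ln T is μ + z_p·σ.
ln(890) = 6.791 and ln(1500) = 7.313; z_{0.26} = -0.6433, z_{0.68} = 0.4677.
σ = (7.313 − 6.791)/(0.4677 − (-0.6433)) = 0.470.
μ = 6.791 − (-0.6433)·0.470 = 7.093.
CV = √(exp(σ²)−1) = √(exp(0.2207)−1) = 0.497.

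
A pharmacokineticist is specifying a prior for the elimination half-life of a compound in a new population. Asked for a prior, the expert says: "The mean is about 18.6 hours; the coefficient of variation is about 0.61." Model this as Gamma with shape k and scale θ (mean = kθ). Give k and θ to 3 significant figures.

k ≈ 2.69, θ ≈ 6.92

For Gamma(k, scale θ): mean = kθ, variance = kθ², so CV = 1/√k.
CV = 0.61, hence k = 1/CV² = 2.69.
Then θ = mean/k = 18.6/2.69 = 6.92.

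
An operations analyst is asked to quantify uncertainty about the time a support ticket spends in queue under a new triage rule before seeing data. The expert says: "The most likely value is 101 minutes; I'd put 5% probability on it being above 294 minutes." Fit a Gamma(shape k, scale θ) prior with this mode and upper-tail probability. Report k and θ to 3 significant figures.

Gamma(k,θ) with k>1 has mode (k−1)θ, so θ = 101/(k−1).
Need P(X < 294) = 0.95 with θ tied to k this way. Start at k = 2, θ = 101: P(X<294) ≈ 0.787.
Too low — raise k to concentrate. Iterating converges to k ≈ 3.33.
Then θ = 101/(3.33−1) ≈ 43.3.

k ≈ 3.33, θ ≈ 43.3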